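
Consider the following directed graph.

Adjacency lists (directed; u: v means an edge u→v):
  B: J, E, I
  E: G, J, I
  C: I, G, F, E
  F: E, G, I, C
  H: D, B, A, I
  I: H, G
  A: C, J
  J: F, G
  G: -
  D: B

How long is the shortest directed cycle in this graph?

2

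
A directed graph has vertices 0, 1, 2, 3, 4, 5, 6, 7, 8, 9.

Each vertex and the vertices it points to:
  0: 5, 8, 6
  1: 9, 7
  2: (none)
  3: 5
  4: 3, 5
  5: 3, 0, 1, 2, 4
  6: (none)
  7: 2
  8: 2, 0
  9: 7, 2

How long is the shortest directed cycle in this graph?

2

For each vertex v, BFS finds the shortest path from v back to v.
The shortest such closed walk is 0 → 8 → 0, length 2.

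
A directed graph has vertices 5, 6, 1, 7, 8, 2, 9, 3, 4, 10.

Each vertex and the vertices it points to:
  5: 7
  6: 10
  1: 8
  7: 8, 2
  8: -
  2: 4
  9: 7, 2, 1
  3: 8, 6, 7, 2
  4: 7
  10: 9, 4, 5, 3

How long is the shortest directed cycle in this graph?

For each vertex v, BFS finds the shortest path from v back to v.
The shortest such closed walk is 10 → 3 → 6 → 10, length 3.

3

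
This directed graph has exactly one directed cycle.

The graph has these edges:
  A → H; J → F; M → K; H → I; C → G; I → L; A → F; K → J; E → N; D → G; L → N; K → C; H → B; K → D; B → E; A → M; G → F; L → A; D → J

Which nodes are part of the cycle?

DFS with gray/black marking from A:
A gray
  H gray
    I gray
      L gray
        N gray
        N black
        L→A: A is gray → back edge
Back edge closes the cycle A → H → I → L → A; its vertices are {A, H, I, L}.

A, H, I, L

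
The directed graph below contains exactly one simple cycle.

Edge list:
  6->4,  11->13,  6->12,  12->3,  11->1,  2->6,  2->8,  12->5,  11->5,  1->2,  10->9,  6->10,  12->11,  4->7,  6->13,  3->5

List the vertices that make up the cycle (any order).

DFS with gray/black marking from 2:
2 gray
  6 gray
    12 gray
      5 gray
      5 black
      3 gray
        3→5: 5 black — skip
      3 black
      11 gray
        13 gray
        13 black
        1 gray
          1→2: 2 is gray → back edge
Back edge closes the cycle 2 → 6 → 12 → 11 → 1 → 2; its vertices are {1, 2, 6, 11, 12}.

1, 2, 6, 11, 12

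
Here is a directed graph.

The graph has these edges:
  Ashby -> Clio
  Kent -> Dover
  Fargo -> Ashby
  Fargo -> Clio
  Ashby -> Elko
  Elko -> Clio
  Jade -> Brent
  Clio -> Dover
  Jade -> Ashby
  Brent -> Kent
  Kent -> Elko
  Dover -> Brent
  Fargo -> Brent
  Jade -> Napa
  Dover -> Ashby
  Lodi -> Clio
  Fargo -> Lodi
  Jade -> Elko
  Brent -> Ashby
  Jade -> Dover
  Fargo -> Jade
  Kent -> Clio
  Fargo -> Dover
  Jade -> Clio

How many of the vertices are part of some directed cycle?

6

A vertex is on a directed cycle iff it belongs to a strongly connected component of size ≥ 2 (or has a self-loop).
The vertices on cycles are {Clio, Elko, Kent, Ashby, Brent, Dover} — 6 in total.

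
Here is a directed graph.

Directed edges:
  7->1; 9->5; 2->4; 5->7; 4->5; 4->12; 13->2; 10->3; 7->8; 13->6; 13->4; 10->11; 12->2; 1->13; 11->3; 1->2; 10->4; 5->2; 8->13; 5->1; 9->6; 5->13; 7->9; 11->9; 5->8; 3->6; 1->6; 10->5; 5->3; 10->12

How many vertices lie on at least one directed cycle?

9

A vertex is on a directed cycle iff it belongs to a strongly connected component of size ≥ 2 (or has a self-loop).
The vertices on cycles are {1, 2, 4, 5, 7, 8, 9, 12, 13} — 9 in total.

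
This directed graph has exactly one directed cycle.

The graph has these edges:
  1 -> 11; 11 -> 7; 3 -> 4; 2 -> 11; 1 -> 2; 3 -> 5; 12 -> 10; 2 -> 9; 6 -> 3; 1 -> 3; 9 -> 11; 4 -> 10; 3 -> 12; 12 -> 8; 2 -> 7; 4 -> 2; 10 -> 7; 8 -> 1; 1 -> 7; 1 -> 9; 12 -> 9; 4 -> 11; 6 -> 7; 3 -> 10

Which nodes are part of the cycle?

1, 3, 8, 12

DFS with gray/black marking from 3:
3 gray
  5 gray
  5 black
  12 gray
    8 gray
      1 gray
        7 gray
        7 black
        1→3: 3 is gray → back edge
Back edge closes the cycle 3 → 12 → 8 → 1 → 3; its vertices are {1, 3, 8, 12}.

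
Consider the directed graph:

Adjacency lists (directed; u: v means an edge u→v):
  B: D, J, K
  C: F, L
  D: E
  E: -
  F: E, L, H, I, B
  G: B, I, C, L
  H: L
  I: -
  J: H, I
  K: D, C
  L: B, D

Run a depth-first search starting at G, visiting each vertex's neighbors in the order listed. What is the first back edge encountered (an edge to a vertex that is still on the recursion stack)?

L->B

DFS from G (visiting each vertex's neighbors in the order listed); mark gray on enter, black on exit:
G gray
  B gray
    D gray
      E gray
      E black
    D black
    J gray
      H gray
        L gray
          L→B: B is gray → back edge
First back edge: L → B.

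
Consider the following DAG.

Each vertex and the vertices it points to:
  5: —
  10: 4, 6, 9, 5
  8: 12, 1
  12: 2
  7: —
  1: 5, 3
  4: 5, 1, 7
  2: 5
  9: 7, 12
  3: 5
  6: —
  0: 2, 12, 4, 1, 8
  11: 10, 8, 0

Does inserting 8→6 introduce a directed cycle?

Adding 8→6 creates a cycle iff 6 can already reach 8.
Explore from 6: no path reaches 8. The graph stays acyclic.

No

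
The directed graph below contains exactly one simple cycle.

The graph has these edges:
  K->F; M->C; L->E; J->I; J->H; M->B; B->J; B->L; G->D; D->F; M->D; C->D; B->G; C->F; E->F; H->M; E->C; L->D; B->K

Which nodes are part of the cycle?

B, H, J, M

DFS with gray/black marking from B:
B gray
  L gray
    D gray
      F gray
      F black
    D black
    E gray
      E→F: F black — skip
      C gray
        C→D: D black — skip
        C→F: F black — skip
      C black
    E black
  L black
  J gray
    I gray
    I black
    H gray
      M gray
        M→C: C black — skip
        M→D: D black — skip
        M→B: B is gray → back edge
Back edge closes the cycle B → J → H → M → B; its vertices are {B, H, J, M}.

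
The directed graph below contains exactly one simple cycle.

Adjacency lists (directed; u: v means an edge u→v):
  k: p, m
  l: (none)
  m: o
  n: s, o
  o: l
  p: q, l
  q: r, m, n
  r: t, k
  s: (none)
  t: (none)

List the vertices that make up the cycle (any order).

k, p, q, r

DFS with gray/black marking from p:
p gray
  q gray
    r gray
      t gray
      t black
      k gray
        k→p: p is gray → back edge
Back edge closes the cycle p → q → r → k → p; its vertices are {k, p, q, r}.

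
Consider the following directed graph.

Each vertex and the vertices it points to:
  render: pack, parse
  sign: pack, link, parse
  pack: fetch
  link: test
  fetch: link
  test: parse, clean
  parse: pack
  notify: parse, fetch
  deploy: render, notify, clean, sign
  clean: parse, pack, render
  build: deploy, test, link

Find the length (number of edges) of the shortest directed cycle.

For each vertex v, BFS finds the shortest path from v back to v.
The shortest such closed walk is clean → pack → fetch → link → test → clean, length 5.

5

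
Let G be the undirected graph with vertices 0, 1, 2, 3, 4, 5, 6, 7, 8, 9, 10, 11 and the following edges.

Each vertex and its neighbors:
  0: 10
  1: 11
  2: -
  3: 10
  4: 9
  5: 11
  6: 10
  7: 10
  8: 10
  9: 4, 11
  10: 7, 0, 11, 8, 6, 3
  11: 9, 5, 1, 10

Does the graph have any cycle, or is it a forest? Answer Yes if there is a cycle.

DFS, tracking each vertex's parent; an edge to a visited non-parent vertex closes a cycle.
Start from 7:
visit 7 (parent –)
  visit 10 (parent 7)
    10–7: parent, skip
    visit 0 (parent 10)
      0–10: parent, skip
    visit 11 (parent 10)
      visit 9 (parent 11)
        visit 4 (parent 9)
          4–9: parent, skip
        9–11: parent, skip
      visit 5 (parent 11)
        5–11: parent, skip
      visit 1 (parent 11)
        1–11: parent, skip
      11–10: parent, skip
    visit 8 (parent 10)
      8–10: parent, skip
    visit 6 (parent 10)
      6–10: parent, skip
    visit 3 (parent 10)
      3–10: parent, skip
visit 2 (parent –)
No non-parent visited neighbor found — the graph is a forest.

No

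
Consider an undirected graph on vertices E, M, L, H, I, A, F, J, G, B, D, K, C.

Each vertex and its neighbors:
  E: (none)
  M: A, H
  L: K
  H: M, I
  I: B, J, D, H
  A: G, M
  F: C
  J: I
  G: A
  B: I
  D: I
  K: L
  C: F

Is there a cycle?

No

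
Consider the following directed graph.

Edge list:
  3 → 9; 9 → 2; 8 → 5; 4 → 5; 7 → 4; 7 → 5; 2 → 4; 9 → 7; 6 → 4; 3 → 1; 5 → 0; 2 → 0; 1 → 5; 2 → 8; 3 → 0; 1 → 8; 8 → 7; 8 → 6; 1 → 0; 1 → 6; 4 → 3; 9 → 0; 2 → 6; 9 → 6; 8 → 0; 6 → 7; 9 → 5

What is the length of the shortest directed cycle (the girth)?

For each vertex v, BFS finds the shortest path from v back to v.
The shortest such closed walk is 4 → 3 → 1 → 6 → 4, length 4.

4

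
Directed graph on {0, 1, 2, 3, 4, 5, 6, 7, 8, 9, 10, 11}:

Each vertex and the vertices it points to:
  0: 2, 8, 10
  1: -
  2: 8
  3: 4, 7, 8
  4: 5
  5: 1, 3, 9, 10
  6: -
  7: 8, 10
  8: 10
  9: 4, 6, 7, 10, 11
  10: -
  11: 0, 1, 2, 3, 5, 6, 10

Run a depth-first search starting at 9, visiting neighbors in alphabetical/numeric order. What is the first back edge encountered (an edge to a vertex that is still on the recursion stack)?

DFS from 9 (visiting neighbors in alphabetical/numeric order); mark gray on enter, black on exit:
9 gray
  4 gray
    5 gray
      1 gray
      1 black
      3 gray
        3→4: 4 is gray → back edge
First back edge: 3 → 4.

3->4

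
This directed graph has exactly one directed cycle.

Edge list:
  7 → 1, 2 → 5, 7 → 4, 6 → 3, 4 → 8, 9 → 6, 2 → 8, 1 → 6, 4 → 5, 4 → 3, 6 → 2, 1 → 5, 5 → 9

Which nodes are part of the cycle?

2, 5, 6, 9

DFS with gray/black marking from 6:
6 gray
  3 gray
  3 black
  2 gray
    5 gray
      9 gray
        9→6: 6 is gray → back edge
Back edge closes the cycle 6 → 2 → 5 → 9 → 6; its vertices are {2, 5, 6, 9}.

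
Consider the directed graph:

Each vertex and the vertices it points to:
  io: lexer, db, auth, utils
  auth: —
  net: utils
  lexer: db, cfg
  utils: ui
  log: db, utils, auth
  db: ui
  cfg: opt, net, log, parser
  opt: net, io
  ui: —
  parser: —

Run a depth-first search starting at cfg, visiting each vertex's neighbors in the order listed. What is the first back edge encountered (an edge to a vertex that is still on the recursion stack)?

DFS from cfg (visiting each vertex's neighbors in the order listed); mark gray on enter, black on exit:
cfg gray
  opt gray
    net gray
      utils gray
        ui gray
        ui black
      utils black
    net black
    io gray
      lexer gray
        db gray
          db→ui: ui black — skip
        db black
        lexer→cfg: cfg is gray → back edge
First back edge: lexer → cfg.

lexer→cfg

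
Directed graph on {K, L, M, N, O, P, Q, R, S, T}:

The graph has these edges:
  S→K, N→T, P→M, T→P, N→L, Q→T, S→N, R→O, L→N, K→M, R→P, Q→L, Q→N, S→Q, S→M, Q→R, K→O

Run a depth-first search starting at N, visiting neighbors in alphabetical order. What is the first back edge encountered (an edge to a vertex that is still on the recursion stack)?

DFS from N (visiting neighbors in alphabetical order); mark gray on enter, black on exit:
N gray
  L gray
    L→N: N is gray → back edge
First back edge: L → N.

L->N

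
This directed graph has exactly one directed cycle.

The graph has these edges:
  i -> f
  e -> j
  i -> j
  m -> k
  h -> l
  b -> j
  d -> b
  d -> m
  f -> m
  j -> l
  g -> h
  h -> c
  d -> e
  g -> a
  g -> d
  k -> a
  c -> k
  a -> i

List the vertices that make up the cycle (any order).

a, f, i, k, m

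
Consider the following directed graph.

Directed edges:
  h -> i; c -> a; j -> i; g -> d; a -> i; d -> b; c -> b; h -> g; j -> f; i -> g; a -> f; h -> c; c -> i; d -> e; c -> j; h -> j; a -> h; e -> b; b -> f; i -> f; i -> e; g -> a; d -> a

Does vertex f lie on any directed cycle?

f lies on a cycle iff there is a path from f back to itself.
Exploring from f, it never reaches itself; equivalently, its strongly connected component is a singleton.

No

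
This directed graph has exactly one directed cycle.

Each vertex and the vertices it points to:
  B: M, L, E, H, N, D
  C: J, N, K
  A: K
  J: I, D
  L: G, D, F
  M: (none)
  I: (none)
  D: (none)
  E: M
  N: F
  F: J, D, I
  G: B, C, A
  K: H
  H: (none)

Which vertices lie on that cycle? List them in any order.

B, G, L

DFS with gray/black marking from G:
G gray
  B gray
    M gray
    M black
    L gray
      L→G: G is gray → back edge
Back edge closes the cycle G → B → L → G; its vertices are {B, G, L}.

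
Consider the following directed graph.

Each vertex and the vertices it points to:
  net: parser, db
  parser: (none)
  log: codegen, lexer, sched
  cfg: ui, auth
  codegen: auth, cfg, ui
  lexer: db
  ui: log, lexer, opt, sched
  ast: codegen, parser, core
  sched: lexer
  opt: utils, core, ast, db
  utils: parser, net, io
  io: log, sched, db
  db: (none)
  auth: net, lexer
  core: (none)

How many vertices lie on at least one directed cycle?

8

A vertex is on a directed cycle iff it belongs to a strongly connected component of size ≥ 2 (or has a self-loop).
The vertices on cycles are {io, ui, ast, cfg, log, opt, utils, codegen} — 8 in total.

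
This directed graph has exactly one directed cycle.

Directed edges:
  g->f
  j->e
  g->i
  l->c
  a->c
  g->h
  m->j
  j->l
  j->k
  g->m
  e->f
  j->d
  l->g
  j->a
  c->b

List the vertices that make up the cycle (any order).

g, j, l, m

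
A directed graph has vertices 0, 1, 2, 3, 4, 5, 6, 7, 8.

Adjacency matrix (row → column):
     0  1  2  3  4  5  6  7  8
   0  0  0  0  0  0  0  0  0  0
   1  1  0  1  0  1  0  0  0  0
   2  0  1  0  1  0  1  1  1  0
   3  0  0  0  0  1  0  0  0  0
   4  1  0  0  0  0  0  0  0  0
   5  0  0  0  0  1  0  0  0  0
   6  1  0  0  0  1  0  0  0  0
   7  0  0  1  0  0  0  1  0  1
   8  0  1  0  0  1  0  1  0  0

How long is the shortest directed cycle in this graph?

2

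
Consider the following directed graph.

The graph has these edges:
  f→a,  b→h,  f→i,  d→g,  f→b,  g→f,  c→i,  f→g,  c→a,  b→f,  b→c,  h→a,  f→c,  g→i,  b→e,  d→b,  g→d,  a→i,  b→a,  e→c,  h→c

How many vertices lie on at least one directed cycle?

4

A vertex is on a directed cycle iff it belongs to a strongly connected component of size ≥ 2 (or has a self-loop).
The vertices on cycles are {b, d, f, g} — 4 in total.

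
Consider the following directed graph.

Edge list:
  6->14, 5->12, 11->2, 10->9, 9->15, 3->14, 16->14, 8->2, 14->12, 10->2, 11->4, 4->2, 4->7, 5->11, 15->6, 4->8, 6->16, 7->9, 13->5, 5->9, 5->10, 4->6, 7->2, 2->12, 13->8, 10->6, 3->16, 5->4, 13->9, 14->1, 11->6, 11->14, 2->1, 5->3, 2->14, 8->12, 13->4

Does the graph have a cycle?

No

DFS with white/gray/black marking, starting from 12:
12 gray
12 black
1 gray
1 black
2 gray
  2→12: 12 black — skip
  2→1: 1 black — skip
  14 gray
    14→12: 12 black — skip
    14→1: 1 black — skip
  14 black
2 black
3 gray
  3→14: 14 black — skip
  16 gray
    16→14: 14 black — skip
  16 black
3 black
4 gray
  7 gray
    7→2: 2 black — skip
    9 gray
      15 gray
        6 gray
          6→16: 16 black — skip
          6→14: 14 black — skip
        6 black
      15 black
    9 black
  7 black
  4→2: 2 black — skip
  8 gray
    8→2: 2 black — skip
    8→12: 12 black — skip
  8 black
  4→6: 6 black — skip
4 black
5 gray
  10 gray
    10→9: 9 black — skip
    10→2: 2 black — skip
    10→6: 6 black — skip
  10 black
  5→12: 12 black — skip
  5→9: 9 black — skip
  11 gray
    11→4: 4 black — skip
    11→14: 14 black — skip
    11→6: 6 black — skip
    11→2: 2 black — skip
  11 black
  5→3: 3 black — skip
  5→4: 4 black — skip
5 black
13 gray
  13→5: 5 black — skip
  13→8: 8 black — skip
  13→4: 4 black — skip
  13→9: 9 black — skip
13 black
Every edge goes to a white or black vertex — no back edge, so the graph is acyclic.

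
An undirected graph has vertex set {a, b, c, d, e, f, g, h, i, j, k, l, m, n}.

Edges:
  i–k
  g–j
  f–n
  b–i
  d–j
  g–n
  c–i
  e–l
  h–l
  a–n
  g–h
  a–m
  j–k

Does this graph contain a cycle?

DFS, tracking each vertex's parent; an edge to a visited non-parent vertex closes a cycle.
Start from c:
visit c (parent –)
  visit i (parent c)
    visit b (parent i)
      b–i: parent, skip
    i–c: parent, skip
    visit k (parent i)
      visit j (parent k)
        visit d (parent j)
          d–j: parent, skip
        visit g (parent j)
          g–j: parent, skip
          visit n (parent g)
            visit f (parent n)
              f–n: parent, skip
            visit a (parent n)
              a–n: parent, skip
              visit m (parent a)
                m–a: parent, skip
            n–g: parent, skip
          visit h (parent g)
            h–g: parent, skip
            visit l (parent h)
              l–h: parent, skip
              visit e (parent l)
                e–l: parent, skip
        j–k: parent, skip
      k–i: parent, skip
No non-parent visited neighbor found — the graph is a forest.

No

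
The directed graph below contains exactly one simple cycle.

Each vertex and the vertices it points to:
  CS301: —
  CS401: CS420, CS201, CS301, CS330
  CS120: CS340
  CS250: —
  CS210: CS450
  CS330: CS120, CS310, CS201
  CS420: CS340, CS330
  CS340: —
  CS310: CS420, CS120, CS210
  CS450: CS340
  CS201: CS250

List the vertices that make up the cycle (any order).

CS310, CS330, CS420

DFS with gray/black marking from CS330:
CS330 gray
  CS120 gray
    CS340 gray
    CS340 black
  CS120 black
  CS310 gray
    CS420 gray
      CS420→CS340: CS340 black — skip
      CS420→CS330: CS330 is gray → back edge
Back edge closes the cycle CS330 → CS310 → CS420 → CS330; its vertices are {CS310, CS330, CS420}.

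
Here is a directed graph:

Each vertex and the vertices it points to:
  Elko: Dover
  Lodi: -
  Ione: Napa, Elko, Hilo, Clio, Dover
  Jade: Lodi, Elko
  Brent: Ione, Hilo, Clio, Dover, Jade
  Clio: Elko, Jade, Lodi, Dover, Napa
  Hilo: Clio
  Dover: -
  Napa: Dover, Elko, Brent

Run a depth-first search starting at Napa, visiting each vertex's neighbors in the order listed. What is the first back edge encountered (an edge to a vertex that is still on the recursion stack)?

Ione→Napa

DFS from Napa (visiting each vertex's neighbors in the order listed); mark gray on enter, black on exit:
Napa gray
  Dover gray
  Dover black
  Elko gray
    Elko→Dover: Dover black — skip
  Elko black
  Brent gray
    Ione gray
      Ione→Napa: Napa is gray → back edge
First back edge: Ione → Napa.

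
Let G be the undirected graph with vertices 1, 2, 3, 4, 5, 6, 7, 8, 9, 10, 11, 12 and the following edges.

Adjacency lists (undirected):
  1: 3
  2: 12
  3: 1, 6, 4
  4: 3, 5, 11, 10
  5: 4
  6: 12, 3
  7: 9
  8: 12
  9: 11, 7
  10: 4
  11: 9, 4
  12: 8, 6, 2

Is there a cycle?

DFS, tracking each vertex's parent; an edge to a visited non-parent vertex closes a cycle.
Start from 2:
visit 2 (parent –)
  visit 12 (parent 2)
    visit 8 (parent 12)
      8–12: parent, skip
    visit 6 (parent 12)
      6–12: parent, skip
      visit 3 (parent 6)
        visit 1 (parent 3)
          1–3: parent, skip
        3–6: parent, skip
        visit 4 (parent 3)
          4–3: parent, skip
          visit 5 (parent 4)
            5–4: parent, skip
          visit 11 (parent 4)
            visit 9 (parent 11)
              9–11: parent, skip
              visit 7 (parent 9)
                7–9: parent, skip
            11–4: parent, skip
          visit 10 (parent 4)
            10–4: parent, skip
    12–2: parent, skip
No non-parent visited neighbor found — the graph is a forest.

No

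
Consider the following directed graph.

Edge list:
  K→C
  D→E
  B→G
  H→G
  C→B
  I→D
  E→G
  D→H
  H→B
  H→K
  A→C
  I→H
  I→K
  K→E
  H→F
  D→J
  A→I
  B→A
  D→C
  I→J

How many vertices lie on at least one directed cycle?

A vertex is on a directed cycle iff it belongs to a strongly connected component of size ≥ 2 (or has a self-loop).
The vertices on cycles are {A, B, C, D, H, I, K} — 7 in total.

7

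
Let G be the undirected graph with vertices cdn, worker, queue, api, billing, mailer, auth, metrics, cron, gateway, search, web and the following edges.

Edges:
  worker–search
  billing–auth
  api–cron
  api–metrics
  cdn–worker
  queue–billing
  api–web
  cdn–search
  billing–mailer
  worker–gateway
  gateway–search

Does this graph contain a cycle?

Yes

DFS, tracking each vertex's parent; an edge to a visited non-parent vertex closes a cycle.
Start from cdn:
visit cdn (parent –)
  visit search (parent cdn)
    search–cdn: parent, skip
    visit gateway (parent search)
      visit worker (parent gateway)
        worker–gateway: parent, skip
        worker–cdn: cdn visited and ≠ parent → cycle
Cycle: cdn – search – gateway – worker – cdn.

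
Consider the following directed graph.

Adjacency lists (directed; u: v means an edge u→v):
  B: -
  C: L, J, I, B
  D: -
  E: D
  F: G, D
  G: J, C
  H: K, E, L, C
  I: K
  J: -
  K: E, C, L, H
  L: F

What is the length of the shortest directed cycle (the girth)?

2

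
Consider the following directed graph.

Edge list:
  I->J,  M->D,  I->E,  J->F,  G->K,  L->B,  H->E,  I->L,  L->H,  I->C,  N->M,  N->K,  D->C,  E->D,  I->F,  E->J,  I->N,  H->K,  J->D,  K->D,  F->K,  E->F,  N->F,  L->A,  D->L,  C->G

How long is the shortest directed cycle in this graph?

4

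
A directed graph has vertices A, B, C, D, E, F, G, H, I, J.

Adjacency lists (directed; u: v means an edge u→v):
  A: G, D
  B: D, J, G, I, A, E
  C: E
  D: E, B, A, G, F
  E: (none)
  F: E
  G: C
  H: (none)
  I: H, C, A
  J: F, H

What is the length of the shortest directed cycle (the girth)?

For each vertex v, BFS finds the shortest path from v back to v.
The shortest such closed walk is B → D → B, length 2.

2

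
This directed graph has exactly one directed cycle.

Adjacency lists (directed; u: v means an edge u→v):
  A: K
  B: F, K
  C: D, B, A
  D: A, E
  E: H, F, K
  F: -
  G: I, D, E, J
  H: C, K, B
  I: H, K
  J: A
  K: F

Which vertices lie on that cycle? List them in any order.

C, D, E, H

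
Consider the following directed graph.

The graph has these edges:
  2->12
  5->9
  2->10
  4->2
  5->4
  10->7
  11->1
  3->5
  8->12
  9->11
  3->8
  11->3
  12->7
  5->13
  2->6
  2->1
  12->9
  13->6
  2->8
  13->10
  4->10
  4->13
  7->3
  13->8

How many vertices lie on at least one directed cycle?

11

A vertex is on a directed cycle iff it belongs to a strongly connected component of size ≥ 2 (or has a self-loop).
The vertices on cycles are {2, 3, 4, 5, 7, 8, 9, 10, 11, 12, 13} — 11 in total.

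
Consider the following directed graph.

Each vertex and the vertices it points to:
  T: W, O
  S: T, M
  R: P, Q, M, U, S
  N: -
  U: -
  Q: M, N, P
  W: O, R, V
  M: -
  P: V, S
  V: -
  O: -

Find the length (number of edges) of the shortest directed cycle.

4

For each vertex v, BFS finds the shortest path from v back to v.
The shortest such closed walk is W → R → S → T → W, length 4.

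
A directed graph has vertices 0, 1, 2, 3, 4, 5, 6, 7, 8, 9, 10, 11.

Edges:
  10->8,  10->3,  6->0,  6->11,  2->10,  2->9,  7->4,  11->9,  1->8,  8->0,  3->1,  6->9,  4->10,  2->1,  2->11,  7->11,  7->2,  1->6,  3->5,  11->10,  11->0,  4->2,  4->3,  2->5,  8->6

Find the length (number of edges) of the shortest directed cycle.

For each vertex v, BFS finds the shortest path from v back to v.
The shortest such closed walk is 10 → 8 → 6 → 11 → 10, length 4.

4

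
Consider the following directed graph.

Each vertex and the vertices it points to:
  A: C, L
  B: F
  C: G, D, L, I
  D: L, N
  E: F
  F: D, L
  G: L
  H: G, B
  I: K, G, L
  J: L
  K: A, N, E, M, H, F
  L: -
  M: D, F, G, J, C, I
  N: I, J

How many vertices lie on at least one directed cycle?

A vertex is on a directed cycle iff it belongs to a strongly connected component of size ≥ 2 (or has a self-loop).
The vertices on cycles are {A, B, C, D, E, F, H, I, K, M, N} — 11 in total.

11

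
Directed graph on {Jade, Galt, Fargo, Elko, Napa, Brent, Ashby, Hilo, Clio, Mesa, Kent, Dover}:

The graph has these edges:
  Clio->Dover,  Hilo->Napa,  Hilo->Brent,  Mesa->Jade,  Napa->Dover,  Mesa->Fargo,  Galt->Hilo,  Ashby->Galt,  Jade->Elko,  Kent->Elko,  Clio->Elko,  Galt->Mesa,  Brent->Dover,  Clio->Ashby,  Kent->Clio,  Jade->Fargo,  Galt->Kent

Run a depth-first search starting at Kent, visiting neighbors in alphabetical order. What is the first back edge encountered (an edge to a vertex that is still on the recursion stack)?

DFS from Kent (visiting neighbors in alphabetical order); mark gray on enter, black on exit:
Kent gray
  Clio gray
    Ashby gray
      Galt gray
        Hilo gray
          Brent gray
            Dover gray
            Dover black
          Brent black
          Napa gray
            Napa→Dover: Dover black — skip
          Napa black
        Hilo black
        Galt→Kent: Kent is gray → back edge
First back edge: Galt → Kent.

Galt→Kent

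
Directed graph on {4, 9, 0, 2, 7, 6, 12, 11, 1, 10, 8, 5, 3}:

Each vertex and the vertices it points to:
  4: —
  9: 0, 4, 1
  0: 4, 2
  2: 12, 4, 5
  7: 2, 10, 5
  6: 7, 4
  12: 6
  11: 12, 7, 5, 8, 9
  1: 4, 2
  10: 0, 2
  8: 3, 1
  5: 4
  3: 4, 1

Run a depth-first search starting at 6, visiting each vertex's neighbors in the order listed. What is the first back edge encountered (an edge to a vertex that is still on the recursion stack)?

DFS from 6 (visiting each vertex's neighbors in the order listed); mark gray on enter, black on exit:
6 gray
  7 gray
    2 gray
      12 gray
        12→6: 6 is gray → back edge
First back edge: 12 → 6.

12->6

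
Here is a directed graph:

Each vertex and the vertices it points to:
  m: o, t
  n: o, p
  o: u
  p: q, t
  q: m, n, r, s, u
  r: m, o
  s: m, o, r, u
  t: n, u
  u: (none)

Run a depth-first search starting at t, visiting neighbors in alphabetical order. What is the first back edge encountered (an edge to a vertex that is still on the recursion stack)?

m->t

DFS from t (visiting neighbors in alphabetical order); mark gray on enter, black on exit:
t gray
  n gray
    o gray
      u gray
      u black
    o black
    p gray
      q gray
        m gray
          m→o: o black — skip
          m→t: t is gray → back edge
First back edge: m → t.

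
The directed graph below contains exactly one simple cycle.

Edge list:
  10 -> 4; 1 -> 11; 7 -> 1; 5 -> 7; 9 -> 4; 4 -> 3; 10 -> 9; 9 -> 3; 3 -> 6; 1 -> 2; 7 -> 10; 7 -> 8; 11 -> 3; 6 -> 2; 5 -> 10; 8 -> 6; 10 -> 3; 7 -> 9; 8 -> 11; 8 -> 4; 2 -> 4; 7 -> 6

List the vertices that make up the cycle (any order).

2, 3, 4, 6

DFS with gray/black marking from 6:
6 gray
  2 gray
    4 gray
      3 gray
        3→6: 6 is gray → back edge
Back edge closes the cycle 6 → 2 → 4 → 3 → 6; its vertices are {2, 3, 4, 6}.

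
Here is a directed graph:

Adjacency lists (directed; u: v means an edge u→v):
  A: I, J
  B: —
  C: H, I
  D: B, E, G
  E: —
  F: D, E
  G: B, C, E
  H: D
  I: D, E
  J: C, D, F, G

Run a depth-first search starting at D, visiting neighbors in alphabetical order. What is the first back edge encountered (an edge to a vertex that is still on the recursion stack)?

DFS from D (visiting neighbors in alphabetical order); mark gray on enter, black on exit:
D gray
  B gray
  B black
  E gray
  E black
  G gray
    G→B: B black — skip
    C gray
      H gray
        H→D: D is gray → back edge
First back edge: H → D.

H→D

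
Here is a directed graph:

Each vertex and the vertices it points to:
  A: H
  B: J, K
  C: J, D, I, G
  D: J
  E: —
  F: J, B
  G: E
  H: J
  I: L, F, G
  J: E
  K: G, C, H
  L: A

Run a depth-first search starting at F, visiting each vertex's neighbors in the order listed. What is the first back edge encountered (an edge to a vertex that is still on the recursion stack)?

I→F

DFS from F (visiting each vertex's neighbors in the order listed); mark gray on enter, black on exit:
F gray
  J gray
    E gray
    E black
  J black
  B gray
    B→J: J black — skip
    K gray
      G gray
        G→E: E black — skip
      G black
      C gray
        C→J: J black — skip
        D gray
          D→J: J black — skip
        D black
        I gray
          L gray
            A gray
              H gray
                H→J: J black — skip
              H black
            A black
          L black
          I→F: F is gray → back edge
First back edge: I → F.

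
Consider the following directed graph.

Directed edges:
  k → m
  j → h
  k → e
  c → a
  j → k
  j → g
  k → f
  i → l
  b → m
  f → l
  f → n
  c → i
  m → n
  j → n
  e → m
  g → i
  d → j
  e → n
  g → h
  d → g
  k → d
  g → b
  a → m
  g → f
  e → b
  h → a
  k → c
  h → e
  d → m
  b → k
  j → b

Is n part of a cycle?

No

n lies on a cycle iff there is a path from n back to itself.
Exploring from n, it never reaches itself; equivalently, its strongly connected component is a singleton.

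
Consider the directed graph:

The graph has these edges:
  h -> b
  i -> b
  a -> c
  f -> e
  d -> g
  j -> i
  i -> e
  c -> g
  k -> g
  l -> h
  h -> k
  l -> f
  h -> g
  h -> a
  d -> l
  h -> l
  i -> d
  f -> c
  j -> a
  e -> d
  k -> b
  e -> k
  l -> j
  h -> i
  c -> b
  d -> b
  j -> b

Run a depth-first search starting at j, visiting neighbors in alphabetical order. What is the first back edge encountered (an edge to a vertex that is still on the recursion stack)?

DFS from j (visiting neighbors in alphabetical order); mark gray on enter, black on exit:
j gray
  a gray
    c gray
      b gray
      b black
      g gray
      g black
    c black
  a black
  j→b: b black — skip
  i gray
    i→b: b black — skip
    d gray
      d→b: b black — skip
      d→g: g black — skip
      l gray
        f gray
          f→c: c black — skip
          e gray
            e→d: d is gray → back edge
First back edge: e → d.

e->d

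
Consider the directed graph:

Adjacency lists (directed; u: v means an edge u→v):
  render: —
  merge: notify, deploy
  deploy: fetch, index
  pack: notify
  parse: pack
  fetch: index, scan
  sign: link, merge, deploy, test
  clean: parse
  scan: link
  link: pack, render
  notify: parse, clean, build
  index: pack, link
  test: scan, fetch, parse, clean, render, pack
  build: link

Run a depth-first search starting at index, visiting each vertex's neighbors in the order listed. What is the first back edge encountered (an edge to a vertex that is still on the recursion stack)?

parse→pack

DFS from index (visiting each vertex's neighbors in the order listed); mark gray on enter, black on exit:
index gray
  pack gray
    notify gray
      parse gray
        parse→pack: pack is gray → back edge
First back edge: parse → pack.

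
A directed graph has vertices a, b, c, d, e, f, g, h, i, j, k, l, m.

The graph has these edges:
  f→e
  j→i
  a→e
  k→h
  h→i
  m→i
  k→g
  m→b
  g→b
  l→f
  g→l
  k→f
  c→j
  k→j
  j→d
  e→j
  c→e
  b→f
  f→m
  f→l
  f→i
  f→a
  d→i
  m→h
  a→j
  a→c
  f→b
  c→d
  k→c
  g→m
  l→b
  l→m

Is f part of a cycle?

Yes

f is on a cycle iff f can reach itself via ≥1 edge.
f → b → f — yes.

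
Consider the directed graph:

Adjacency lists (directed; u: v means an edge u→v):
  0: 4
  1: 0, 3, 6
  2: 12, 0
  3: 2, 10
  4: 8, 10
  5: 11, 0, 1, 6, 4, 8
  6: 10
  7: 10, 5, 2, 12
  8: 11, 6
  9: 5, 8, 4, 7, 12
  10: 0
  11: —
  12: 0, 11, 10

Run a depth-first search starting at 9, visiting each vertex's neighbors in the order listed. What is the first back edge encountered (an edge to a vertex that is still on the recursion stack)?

DFS from 9 (visiting each vertex's neighbors in the order listed); mark gray on enter, black on exit:
9 gray
  5 gray
    11 gray
    11 black
    0 gray
      4 gray
        8 gray
          8→11: 11 black — skip
          6 gray
            10 gray
              10→0: 0 is gray → back edge
First back edge: 10 → 0.

10→0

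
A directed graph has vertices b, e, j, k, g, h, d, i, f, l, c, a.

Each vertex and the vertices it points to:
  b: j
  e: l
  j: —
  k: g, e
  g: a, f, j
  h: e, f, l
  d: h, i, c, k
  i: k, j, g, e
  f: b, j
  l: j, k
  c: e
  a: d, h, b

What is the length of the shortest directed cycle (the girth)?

3

For each vertex v, BFS finds the shortest path from v back to v.
The shortest such closed walk is k → e → l → k, length 3.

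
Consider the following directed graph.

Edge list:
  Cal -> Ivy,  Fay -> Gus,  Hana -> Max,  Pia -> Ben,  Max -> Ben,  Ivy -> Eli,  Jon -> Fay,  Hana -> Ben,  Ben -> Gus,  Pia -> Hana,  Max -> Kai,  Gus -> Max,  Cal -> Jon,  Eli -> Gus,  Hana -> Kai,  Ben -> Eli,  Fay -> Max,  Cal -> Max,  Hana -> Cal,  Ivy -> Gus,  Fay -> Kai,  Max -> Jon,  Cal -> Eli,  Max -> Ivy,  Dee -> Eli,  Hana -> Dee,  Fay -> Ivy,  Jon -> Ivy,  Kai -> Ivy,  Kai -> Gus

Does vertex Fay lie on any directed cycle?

Fay is on a cycle iff Fay can reach itself via ≥1 edge.
Fay → Max → Jon → Fay — yes.

Yes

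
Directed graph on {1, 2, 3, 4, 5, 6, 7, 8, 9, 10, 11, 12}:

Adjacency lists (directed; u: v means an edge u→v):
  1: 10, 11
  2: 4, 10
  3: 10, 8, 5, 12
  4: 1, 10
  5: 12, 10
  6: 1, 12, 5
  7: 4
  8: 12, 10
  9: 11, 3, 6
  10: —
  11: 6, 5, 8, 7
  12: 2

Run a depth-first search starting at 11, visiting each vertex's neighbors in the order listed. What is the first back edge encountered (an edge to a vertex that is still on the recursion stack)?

DFS from 11 (visiting each vertex's neighbors in the order listed); mark gray on enter, black on exit:
11 gray
  6 gray
    1 gray
      10 gray
      10 black
      1→11: 11 is gray → back edge
First back edge: 1 → 11.

1->11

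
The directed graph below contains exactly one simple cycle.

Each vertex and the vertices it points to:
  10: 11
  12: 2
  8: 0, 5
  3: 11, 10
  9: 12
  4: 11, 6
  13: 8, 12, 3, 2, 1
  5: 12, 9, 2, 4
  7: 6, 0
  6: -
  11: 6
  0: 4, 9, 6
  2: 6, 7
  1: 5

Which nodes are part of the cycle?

DFS with gray/black marking from 0:
0 gray
  4 gray
    11 gray
      6 gray
      6 black
    11 black
    4→6: 6 black — skip
  4 black
  9 gray
    12 gray
      2 gray
        2→6: 6 black — skip
        7 gray
          7→6: 6 black — skip
          7→0: 0 is gray → back edge
Back edge closes the cycle 0 → 9 → 12 → 2 → 7 → 0; its vertices are {0, 2, 7, 9, 12}.

0, 2, 7, 9, 12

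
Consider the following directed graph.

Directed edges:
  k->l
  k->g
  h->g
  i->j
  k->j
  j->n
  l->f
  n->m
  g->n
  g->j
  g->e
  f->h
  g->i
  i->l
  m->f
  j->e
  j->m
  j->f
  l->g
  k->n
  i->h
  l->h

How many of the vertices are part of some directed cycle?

A vertex is on a directed cycle iff it belongs to a strongly connected component of size ≥ 2 (or has a self-loop).
The vertices on cycles are {f, g, h, i, j, l, m, n} — 8 in total.

8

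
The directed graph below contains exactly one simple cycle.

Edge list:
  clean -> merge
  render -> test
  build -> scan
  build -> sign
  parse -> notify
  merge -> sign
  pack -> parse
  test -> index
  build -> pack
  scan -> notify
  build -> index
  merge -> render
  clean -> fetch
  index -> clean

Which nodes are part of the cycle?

test, clean, index, merge, render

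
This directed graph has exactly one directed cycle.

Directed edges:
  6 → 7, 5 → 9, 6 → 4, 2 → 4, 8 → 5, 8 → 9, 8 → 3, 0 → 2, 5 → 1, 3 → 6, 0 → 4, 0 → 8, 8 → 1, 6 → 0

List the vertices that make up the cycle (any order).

DFS with gray/black marking from 8:
8 gray
  3 gray
    6 gray
      4 gray
      4 black
      7 gray
      7 black
      0 gray
        0→4: 4 black — skip
        0→8: 8 is gray → back edge
Back edge closes the cycle 8 → 3 → 6 → 0 → 8; its vertices are {0, 3, 6, 8}.

0, 3, 6, 8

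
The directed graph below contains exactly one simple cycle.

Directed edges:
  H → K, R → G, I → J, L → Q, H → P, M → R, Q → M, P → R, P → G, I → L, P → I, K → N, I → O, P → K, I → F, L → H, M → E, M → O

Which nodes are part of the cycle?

DFS with gray/black marking from I:
I gray
  F gray
  F black
  J gray
  J black
  O gray
  O black
  L gray
    Q gray
      M gray
        M→O: O black — skip
        E gray
        E black
        R gray
          G gray
          G black
        R black
      M black
    Q black
    H gray
      P gray
        K gray
          N gray
          N black
        K black
        P→G: G black — skip
        P→I: I is gray → back edge
Back edge closes the cycle I → L → H → P → I; its vertices are {H, I, L, P}.

H, I, L, P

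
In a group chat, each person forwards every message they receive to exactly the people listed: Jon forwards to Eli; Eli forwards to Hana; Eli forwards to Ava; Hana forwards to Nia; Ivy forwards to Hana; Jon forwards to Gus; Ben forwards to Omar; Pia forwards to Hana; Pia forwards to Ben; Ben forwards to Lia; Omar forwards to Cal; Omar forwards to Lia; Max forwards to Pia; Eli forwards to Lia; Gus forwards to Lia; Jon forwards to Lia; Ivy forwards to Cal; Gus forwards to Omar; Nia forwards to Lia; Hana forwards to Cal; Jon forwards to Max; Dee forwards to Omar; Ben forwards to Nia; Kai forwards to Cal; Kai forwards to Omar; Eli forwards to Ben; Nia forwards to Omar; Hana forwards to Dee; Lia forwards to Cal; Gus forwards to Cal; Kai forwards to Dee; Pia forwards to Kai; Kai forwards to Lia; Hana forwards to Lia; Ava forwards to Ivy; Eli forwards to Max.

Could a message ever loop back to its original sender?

DFS with white/gray/black marking, starting from Lia:
Lia gray
  Cal gray
  Cal black
Lia black
Dee gray
  Omar gray
    Omar→Cal: Cal black — skip
    Omar→Lia: Lia black — skip
  Omar black
Dee black
Ben gray
  Ben→Omar: Omar black — skip
  Nia gray
    Nia→Lia: Lia black — skip
    Nia→Omar: Omar black — skip
  Nia black
  Ben→Lia: Lia black — skip
Ben black
Gus gray
  Gus→Cal: Cal black — skip
  Gus→Omar: Omar black — skip
  Gus→Lia: Lia black — skip
Gus black
Jon gray
  Max gray
    Pia gray
      Hana gray
        Hana→Lia: Lia black — skip
        Hana→Nia: Nia black — skip
        Hana→Cal: Cal black — skip
        Hana→Dee: Dee black — skip
      Hana black
      Pia→Ben: Ben black — skip
      Kai gray
        Kai→Dee: Dee black — skip
        Kai→Lia: Lia black — skip
        Kai→Cal: Cal black — skip
        Kai→Omar: Omar black — skip
      Kai black
    Pia black
  Max black
  Jon→Lia: Lia black — skip
  Eli gray
    Eli→Lia: Lia black — skip
    Eli→Ben: Ben black — skip
    Ava gray
      Ivy gray
        Ivy→Cal: Cal black — skip
        Ivy→Hana: Hana black — skip
      Ivy black
    Ava black
    Eli→Hana: Hana black — skip
    Eli→Max: Max black — skip
  Eli black
  Jon→Gus: Gus black — skip
Jon black
Every edge goes to a white or black vertex — no back edge, so the graph is acyclic.

No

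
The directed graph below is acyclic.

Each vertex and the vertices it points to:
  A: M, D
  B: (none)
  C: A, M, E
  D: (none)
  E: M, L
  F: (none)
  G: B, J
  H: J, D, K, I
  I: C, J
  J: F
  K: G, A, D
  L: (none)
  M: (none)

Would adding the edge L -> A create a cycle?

No

Adding L→A creates a cycle iff A can already reach L.
Explore from A: no path reaches L. The graph stays acyclic.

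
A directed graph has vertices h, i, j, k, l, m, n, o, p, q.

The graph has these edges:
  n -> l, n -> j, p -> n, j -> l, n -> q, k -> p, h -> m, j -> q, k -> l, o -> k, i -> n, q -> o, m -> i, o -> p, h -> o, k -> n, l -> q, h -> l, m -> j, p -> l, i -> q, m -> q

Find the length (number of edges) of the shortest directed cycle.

4

For each vertex v, BFS finds the shortest path from v back to v.
The shortest such closed walk is o → p → n → q → o, length 4.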